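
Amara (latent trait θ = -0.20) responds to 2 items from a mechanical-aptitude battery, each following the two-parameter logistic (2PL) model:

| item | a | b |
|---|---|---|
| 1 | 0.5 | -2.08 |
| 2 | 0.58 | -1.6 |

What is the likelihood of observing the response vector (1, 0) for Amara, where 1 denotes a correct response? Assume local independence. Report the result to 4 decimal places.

P(θ) = 1 / (1 + exp(−a(θ − b)))
P_1 = 1/(1+e^{-0.9400}) = 0.7191
P_2 = 1/(1+e^{-0.8120}) = 0.6925
L = P_1 × (1−P_2) = 0.7191 × 0.3075 = 0.22110

0.2211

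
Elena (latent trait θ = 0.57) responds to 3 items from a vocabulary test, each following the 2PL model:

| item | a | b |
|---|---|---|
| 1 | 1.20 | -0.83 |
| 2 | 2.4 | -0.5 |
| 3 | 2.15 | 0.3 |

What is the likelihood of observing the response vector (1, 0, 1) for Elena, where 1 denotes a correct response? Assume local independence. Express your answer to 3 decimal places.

P(θ) = 1 / (1 + exp(−a(θ − b)))
P_1 = 1/(1+e^{-1.6800}) = 0.8429
P_2 = 1/(1+e^{-2.5680}) = 0.9288
P_3 = 1/(1+e^{-0.5805}) = 0.6412
L = P_1 × (1−P_2) × P_3 = 0.8429 × 0.0712 × 0.6412 = 0.03849

0.038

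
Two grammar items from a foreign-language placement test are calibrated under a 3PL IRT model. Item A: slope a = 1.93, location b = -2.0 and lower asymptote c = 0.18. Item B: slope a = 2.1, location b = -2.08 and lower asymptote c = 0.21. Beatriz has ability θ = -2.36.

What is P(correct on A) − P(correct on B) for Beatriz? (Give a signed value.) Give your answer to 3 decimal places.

P(θ) = c + (1 − c) · 1 / (1 + exp(−a(θ − b)))
P_A = 0.4530
P_B = 0.4921
P_A − P_B = -0.0391

-0.039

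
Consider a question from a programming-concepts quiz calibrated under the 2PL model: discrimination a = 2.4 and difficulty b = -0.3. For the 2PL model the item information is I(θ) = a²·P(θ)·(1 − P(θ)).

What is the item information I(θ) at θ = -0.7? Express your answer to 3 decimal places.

1.153

P = 1/(1+e^{0.9600}) = 0.2769
P(1−P) = 0.2769 × 0.7231 = 0.2002
I = a² × P(1−P) = 2.4² × 0.2002 = 1.15325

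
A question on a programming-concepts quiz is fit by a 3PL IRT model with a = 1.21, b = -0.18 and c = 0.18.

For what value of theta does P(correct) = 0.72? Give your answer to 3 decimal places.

0.363

P(theta) = c + (1 − c) · 1 / (1 + exp(−a(theta − b)))
Remove guessing floor: (0.72 − 0.18)/(1 − 0.18) = 0.6585
logit = ln(0.6585/0.3415) = 0.6568
theta = b + logit/(a) = -0.18 + 0.6568/1.2100 = 0.3628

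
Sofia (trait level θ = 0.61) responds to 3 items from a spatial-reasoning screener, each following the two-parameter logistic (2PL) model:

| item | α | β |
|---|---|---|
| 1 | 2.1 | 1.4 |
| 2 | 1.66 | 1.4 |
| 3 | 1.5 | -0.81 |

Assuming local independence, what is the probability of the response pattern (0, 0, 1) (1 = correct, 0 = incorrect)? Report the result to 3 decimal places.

P(θ) = 1 / (1 + exp(−α(θ − β)))
P_1 = 1/(1+e^{1.6590}) = 0.1599
P_2 = 1/(1+e^{1.3114}) = 0.2123
P_3 = 1/(1+e^{-2.1300}) = 0.8938
L = (1−P_1) × (1−P_2) × P_3 = 0.8401 × 0.7877 × 0.8938 = 0.59150

0.591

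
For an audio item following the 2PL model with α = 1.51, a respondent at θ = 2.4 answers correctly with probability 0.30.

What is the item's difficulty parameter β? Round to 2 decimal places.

P(θ) = 1 / (1 + exp(−α(θ − β)))
logit(0.30) = ln(0.30/0.70) = -0.8473
β = θ − logit/(α) = 2.4 − (-0.8473)/1.5100 = 2.9611

2.96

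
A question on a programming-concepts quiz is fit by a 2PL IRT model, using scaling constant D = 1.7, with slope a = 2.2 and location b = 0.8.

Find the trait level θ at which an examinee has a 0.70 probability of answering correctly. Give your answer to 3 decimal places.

1.027

P(θ) = 1 / (1 + exp(−D·a(θ − b)))
logit = ln(0.7000/0.3000) = 0.8473
θ = b + logit/(1.7·a) = 0.8 + 0.8473/3.7400 = 1.0266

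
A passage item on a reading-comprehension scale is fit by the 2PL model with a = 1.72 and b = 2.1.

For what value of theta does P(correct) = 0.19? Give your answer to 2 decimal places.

1.26

P(theta) = 1 / (1 + exp(−a(theta − b)))
logit = ln(0.1900/0.8100) = -1.4500
theta = b + logit/(a) = 2.1 + (-1.4500)/1.7200 = 1.2570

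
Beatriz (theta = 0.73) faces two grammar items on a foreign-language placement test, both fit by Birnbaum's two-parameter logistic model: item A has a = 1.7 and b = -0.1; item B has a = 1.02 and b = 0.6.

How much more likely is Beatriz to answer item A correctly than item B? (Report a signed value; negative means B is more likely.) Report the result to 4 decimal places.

P(theta) = 1 / (1 + exp(−a(theta − b)))
P_A = 0.8039
P_B = 0.5331
P_A − P_B = 0.2708

0.2708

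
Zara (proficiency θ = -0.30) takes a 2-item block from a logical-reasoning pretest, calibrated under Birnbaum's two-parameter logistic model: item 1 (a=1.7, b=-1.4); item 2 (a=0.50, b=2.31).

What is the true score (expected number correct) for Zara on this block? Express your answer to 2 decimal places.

1.08

P(θ) = 1 / (1 + exp(−a(θ − b)))
P_1 = 1/(1+e^{-1.8700}) = 0.8665
P_2 = 1/(1+e^{1.3050}) = 0.2133
E[score] = 0.8665 + 0.2133 = 1.0798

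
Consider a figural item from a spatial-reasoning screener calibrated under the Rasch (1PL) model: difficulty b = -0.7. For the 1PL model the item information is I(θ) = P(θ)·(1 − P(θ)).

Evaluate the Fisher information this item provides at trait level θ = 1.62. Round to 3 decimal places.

0.081

P = 1/(1+e^{-2.3200}) = 0.9105
P(1−P) = 0.9105 × 0.0895 = 0.0815
I = P(1−P) = 0.08147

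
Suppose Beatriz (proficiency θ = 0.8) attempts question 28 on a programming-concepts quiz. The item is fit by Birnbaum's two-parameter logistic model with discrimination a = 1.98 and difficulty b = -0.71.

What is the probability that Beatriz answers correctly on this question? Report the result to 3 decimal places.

P(θ) = 1 / (1 + exp(−a(θ − b)))
Exponent: 1.98 × (0.8 − (-0.71)) = 2.9898
1/(1 + e^{-2.9898}) = 0.9521

0.952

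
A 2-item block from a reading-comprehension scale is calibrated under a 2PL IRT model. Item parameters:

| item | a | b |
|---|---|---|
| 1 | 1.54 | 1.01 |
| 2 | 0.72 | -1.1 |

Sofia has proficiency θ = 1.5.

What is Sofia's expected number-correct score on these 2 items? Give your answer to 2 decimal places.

1.55

P(θ) = 1 / (1 + exp(−a(θ − b)))
P_1 = 1/(1+e^{-0.7546}) = 0.6802
P_2 = 1/(1+e^{-1.8720}) = 0.8667
E[score] = 0.6802 + 0.8667 = 1.5469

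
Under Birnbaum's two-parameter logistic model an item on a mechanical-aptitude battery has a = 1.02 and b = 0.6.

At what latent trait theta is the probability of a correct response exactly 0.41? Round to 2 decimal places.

0.24

P(theta) = 1 / (1 + exp(−a(theta − b)))
logit = ln(0.4100/0.5900) = -0.3640
theta = b + logit/(a) = 0.6 + (-0.3640)/1.0200 = 0.2432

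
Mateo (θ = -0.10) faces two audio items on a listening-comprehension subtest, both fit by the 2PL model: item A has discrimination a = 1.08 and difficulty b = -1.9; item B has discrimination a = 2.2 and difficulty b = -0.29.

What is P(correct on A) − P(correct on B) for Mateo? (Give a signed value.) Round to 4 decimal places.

P(θ) = 1 / (1 + exp(−a(θ − b)))
P_A = 0.8748
P_B = 0.6030
P_A − P_B = 0.2718

0.2718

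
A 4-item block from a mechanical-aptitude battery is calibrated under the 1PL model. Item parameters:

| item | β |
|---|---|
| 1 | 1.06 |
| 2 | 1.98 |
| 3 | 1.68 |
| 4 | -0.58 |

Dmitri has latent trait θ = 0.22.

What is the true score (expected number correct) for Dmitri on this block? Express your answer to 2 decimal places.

P(θ) = 1 / (1 + exp(−(θ − β)))
P_1 = 1/(1+e^{0.8400}) = 0.3015
P_2 = 1/(1+e^{1.7600}) = 0.1468
P_3 = 1/(1+e^{1.4600}) = 0.1885
P_4 = 1/(1+e^{-0.8000}) = 0.6900
E[score] = 0.3015 + 0.1468 + 0.1885 + 0.6900 = 1.3268

1.33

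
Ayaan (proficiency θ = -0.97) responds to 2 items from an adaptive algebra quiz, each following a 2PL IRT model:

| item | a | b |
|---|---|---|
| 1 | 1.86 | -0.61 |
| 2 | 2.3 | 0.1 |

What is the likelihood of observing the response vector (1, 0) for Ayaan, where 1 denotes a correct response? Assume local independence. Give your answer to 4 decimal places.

0.3120

P(θ) = 1 / (1 + exp(−a(θ − b)))
P_1 = 1/(1+e^{0.6696}) = 0.3386
P_2 = 1/(1+e^{2.4610}) = 0.0786
L = P_1 × (1−P_2) = 0.3386 × 0.9214 = 0.31196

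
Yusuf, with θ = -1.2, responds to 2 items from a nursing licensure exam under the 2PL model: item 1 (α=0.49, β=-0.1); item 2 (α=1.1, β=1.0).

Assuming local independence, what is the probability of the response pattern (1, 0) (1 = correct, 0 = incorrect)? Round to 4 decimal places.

0.3383

P(θ) = 1 / (1 + exp(−α(θ − β)))
P_1 = 1/(1+e^{0.5390}) = 0.3684
P_2 = 1/(1+e^{2.4200}) = 0.0817
L = P_1 × (1−P_2) = 0.3684 × 0.9183 = 0.33833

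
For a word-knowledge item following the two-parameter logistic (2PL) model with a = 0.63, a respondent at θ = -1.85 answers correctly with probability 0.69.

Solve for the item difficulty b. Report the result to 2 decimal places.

P(θ) = 1 / (1 + exp(−a(θ − b)))
logit(0.69) = ln(0.69/0.31) = 0.8001
b = θ − logit/(a) = -1.85 − 0.8001/0.6300 = -3.1200

-3.12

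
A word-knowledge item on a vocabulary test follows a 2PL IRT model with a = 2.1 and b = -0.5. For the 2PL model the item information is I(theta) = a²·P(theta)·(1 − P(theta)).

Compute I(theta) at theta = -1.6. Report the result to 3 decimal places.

0.362

P = 1/(1+e^{2.3100}) = 0.0903
P(1−P) = 0.0903 × 0.9097 = 0.0821
I = a² × P(1−P) = 2.1² × 0.0821 = 0.36226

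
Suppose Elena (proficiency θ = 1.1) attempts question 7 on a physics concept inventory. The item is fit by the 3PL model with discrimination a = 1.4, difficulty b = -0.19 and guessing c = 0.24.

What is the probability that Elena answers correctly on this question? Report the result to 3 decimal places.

P(θ) = c + (1 − c) · 1 / (1 + exp(−a(θ − b)))
Exponent: 1.4 × (1.1 − (-0.19)) = 1.8060
1/(1 + e^{-1.8060}) = 0.8589
P = 0.24 + 0.76 × 0.8589 = 0.8927

0.893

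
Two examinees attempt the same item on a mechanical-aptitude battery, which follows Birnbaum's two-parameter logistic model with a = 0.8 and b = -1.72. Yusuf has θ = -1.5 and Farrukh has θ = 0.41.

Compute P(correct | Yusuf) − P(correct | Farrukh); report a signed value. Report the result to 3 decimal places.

P(θ) = 1 / (1 + exp(−a(θ − b)))
P(Yusuf) = 0.5439  [exponent 0.1760]
P(Farrukh) = 0.8461  [exponent 1.7040]
Difference = 0.5439 − 0.8461 = -0.3022

-0.302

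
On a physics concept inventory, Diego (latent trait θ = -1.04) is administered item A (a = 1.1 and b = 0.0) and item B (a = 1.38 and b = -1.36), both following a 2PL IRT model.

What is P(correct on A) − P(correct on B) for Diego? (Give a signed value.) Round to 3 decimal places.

P(θ) = 1 / (1 + exp(−a(θ − b)))
P_A = 0.2416
P_B = 0.6086
P_A − P_B = -0.3671

-0.367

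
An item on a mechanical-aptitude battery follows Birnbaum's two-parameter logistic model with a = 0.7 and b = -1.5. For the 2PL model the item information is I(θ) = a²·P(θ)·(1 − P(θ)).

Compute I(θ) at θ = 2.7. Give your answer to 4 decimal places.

0.0234

P = 1/(1+e^{-2.9400}) = 0.9498
P(1−P) = 0.9498 × 0.0502 = 0.0477
I = a² × P(1−P) = 0.7² × 0.0477 = 0.02337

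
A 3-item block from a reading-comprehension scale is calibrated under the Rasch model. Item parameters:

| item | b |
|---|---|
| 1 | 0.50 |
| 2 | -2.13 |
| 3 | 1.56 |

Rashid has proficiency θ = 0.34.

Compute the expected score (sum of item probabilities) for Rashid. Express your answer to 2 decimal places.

1.61

P(θ) = 1 / (1 + exp(−(θ − b)))
P_1 = 1/(1+e^{0.1600}) = 0.4601
P_2 = 1/(1+e^{-2.4700}) = 0.9220
P_3 = 1/(1+e^{1.2200}) = 0.2279
E[score] = 0.4601 + 0.9220 + 0.2279 = 1.6100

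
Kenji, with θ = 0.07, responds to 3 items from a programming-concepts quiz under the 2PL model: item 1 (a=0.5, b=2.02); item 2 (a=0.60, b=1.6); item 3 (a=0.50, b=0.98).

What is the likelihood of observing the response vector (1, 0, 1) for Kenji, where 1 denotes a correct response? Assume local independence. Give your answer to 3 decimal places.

0.076

P(θ) = 1 / (1 + exp(−a(θ − b)))
P_1 = 1/(1+e^{0.9750}) = 0.2739
P_2 = 1/(1+e^{0.9180}) = 0.2854
P_3 = 1/(1+e^{0.4550}) = 0.3882
L = P_1 × (1−P_2) × P_3 = 0.2739 × 0.7146 × 0.3882 = 0.07598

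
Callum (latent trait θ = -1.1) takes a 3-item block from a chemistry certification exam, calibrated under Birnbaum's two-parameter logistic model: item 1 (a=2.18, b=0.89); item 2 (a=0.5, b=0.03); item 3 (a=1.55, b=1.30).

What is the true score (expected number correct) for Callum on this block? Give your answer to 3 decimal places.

P(θ) = 1 / (1 + exp(−a(θ − b)))
P_1 = 1/(1+e^{4.3382}) = 0.0129
P_2 = 1/(1+e^{0.5650}) = 0.3624
P_3 = 1/(1+e^{3.7200}) = 0.0237
E[score] = 0.0129 + 0.3624 + 0.0237 = 0.3989

0.399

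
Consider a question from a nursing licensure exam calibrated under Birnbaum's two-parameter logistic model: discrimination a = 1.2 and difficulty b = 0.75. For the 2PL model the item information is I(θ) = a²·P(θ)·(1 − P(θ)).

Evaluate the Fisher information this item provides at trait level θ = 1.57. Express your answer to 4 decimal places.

P = 1/(1+e^{-0.9840}) = 0.7279
P(1−P) = 0.7279 × 0.2721 = 0.1981
I = a² × P(1−P) = 1.2² × 0.1981 = 0.28521

0.2852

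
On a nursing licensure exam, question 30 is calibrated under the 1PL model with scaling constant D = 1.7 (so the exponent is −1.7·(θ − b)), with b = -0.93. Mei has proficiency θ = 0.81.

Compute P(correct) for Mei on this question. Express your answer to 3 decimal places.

0.951

P(θ) = 1 / (1 + exp(−D·(θ − b)))
Exponent: 1.7 × (0.81 − (-0.93)) = 2.9580
1/(1 + e^{-2.9580}) = 0.9506
P = 0.9506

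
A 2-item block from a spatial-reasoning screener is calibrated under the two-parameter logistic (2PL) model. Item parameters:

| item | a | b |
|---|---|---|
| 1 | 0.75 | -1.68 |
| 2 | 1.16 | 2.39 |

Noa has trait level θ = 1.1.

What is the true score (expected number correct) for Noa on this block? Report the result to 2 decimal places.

P(θ) = 1 / (1 + exp(−a(θ − b)))
P_1 = 1/(1+e^{-2.0850}) = 0.8894
P_2 = 1/(1+e^{1.4964}) = 0.1830
E[score] = 0.8894 + 0.1830 = 1.0724

1.07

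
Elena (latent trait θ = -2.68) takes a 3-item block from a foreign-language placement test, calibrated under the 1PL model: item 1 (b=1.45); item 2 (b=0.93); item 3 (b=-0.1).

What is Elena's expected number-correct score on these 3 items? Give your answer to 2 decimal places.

0.11

P(θ) = 1 / (1 + exp(−(θ − b)))
P_1 = 1/(1+e^{4.1300}) = 0.0158
P_2 = 1/(1+e^{3.6100}) = 0.0263
P_3 = 1/(1+e^{2.5800}) = 0.0704
E[score] = 0.0158 + 0.0263 + 0.0704 = 0.1126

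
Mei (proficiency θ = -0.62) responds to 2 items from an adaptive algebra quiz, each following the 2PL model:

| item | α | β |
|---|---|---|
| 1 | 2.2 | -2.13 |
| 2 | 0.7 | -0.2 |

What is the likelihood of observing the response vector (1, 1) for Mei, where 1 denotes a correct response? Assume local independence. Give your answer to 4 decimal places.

0.4122

P(θ) = 1 / (1 + exp(−α(θ − β)))
P_1 = 1/(1+e^{-3.3220}) = 0.9652
P_2 = 1/(1+e^{0.2940}) = 0.4270
L = P_1 × P_2 = 0.9652 × 0.4270 = 0.41215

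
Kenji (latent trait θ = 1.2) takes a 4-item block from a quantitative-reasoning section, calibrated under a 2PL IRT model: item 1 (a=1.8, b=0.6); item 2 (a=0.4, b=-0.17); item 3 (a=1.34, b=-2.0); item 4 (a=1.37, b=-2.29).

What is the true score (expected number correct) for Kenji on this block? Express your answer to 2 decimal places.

P(θ) = 1 / (1 + exp(−a(θ − b)))
P_1 = 1/(1+e^{-1.0800}) = 0.7465
P_2 = 1/(1+e^{-0.5480}) = 0.6337
P_3 = 1/(1+e^{-4.2880}) = 0.9865
P_4 = 1/(1+e^{-4.7813}) = 0.9917
E[score] = 0.7465 + 0.6337 + 0.9865 + 0.9917 = 3.3583

3.36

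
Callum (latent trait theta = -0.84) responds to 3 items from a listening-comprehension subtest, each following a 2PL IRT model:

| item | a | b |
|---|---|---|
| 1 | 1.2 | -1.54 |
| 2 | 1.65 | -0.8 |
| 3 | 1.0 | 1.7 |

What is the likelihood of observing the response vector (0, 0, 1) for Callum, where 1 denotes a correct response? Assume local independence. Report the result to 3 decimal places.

0.011

P(theta) = 1 / (1 + exp(−a(theta − b)))
P_1 = 1/(1+e^{-0.8400}) = 0.6985
P_2 = 1/(1+e^{0.0660}) = 0.4835
P_3 = 1/(1+e^{2.5400}) = 0.0731
L = (1−P_1) × (1−P_2) × P_3 = 0.3015 × 0.5165 × 0.0731 = 0.01138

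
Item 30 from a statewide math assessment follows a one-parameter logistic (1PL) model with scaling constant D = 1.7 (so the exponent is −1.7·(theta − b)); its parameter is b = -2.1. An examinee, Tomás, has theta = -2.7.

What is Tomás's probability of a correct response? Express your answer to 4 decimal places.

P(theta) = 1 / (1 + exp(−D·(theta − b)))
Exponent: 1.7 × (-2.7 − (-2.1)) = -1.0200
1/(1 + e^{1.0200}) = 0.2650
P = 0.2650

0.2650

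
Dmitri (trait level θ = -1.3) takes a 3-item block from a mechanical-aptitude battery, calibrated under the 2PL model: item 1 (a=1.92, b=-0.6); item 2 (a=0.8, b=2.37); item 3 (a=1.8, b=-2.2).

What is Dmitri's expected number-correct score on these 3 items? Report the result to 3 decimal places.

P(θ) = 1 / (1 + exp(−a(θ − b)))
P_1 = 1/(1+e^{1.3440}) = 0.2069
P_2 = 1/(1+e^{2.9360}) = 0.0504
P_3 = 1/(1+e^{-1.6200}) = 0.8348
E[score] = 0.2069 + 0.0504 + 0.8348 = 1.0921

1.092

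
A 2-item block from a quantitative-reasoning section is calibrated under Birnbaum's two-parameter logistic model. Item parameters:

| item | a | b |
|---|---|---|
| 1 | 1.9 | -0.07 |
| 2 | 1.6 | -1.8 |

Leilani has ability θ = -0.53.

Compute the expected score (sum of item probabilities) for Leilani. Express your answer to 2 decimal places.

P(θ) = 1 / (1 + exp(−a(θ − b)))
P_1 = 1/(1+e^{0.8740}) = 0.2944
P_2 = 1/(1+e^{-2.0320}) = 0.8841
E[score] = 0.2944 + 0.8841 = 1.1785

1.18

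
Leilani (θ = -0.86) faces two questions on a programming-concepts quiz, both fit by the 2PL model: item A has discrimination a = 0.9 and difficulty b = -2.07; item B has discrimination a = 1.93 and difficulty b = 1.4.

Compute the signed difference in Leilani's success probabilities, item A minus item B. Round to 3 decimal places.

P(θ) = 1 / (1 + exp(−a(θ − b)))
P_A = 0.7482
P_B = 0.0126
P_A − P_B = 0.7356

0.736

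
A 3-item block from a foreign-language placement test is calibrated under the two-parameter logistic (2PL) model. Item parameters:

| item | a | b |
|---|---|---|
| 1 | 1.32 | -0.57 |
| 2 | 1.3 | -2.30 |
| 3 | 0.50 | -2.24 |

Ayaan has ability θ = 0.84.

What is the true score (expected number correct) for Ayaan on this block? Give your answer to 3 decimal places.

P(θ) = 1 / (1 + exp(−a(θ − b)))
P_1 = 1/(1+e^{-1.8612}) = 0.8654
P_2 = 1/(1+e^{-4.0820}) = 0.9834
P_3 = 1/(1+e^{-1.5400}) = 0.8235
E[score] = 0.8654 + 0.9834 + 0.8235 = 2.6723

2.672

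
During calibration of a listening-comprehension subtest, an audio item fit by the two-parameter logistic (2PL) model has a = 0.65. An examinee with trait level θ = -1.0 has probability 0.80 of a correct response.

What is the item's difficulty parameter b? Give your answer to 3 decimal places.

P(θ) = 1 / (1 + exp(−a(θ − b)))
logit(0.80) = ln(0.80/0.20) = 1.3863
b = θ − logit/(a) = -1.0 − 1.3863/0.6500 = -3.1328

-3.133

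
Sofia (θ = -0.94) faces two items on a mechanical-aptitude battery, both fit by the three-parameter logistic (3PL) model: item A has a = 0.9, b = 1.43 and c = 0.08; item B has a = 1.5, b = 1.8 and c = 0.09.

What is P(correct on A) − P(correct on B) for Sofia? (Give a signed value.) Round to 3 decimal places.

0.073

P(θ) = c + (1 − c) · 1 / (1 + exp(−a(θ − b)))
P_A = 0.1775
P_B = 0.1047
P_A − P_B = 0.0728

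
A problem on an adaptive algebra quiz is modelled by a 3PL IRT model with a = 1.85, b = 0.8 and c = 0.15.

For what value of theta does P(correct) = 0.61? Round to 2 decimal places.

0.89

P(theta) = c + (1 − c) · 1 / (1 + exp(−a(theta − b)))
Remove guessing floor: (0.61 − 0.15)/(1 − 0.15) = 0.5412
logit = ln(0.5412/0.4588) = 0.1651
theta = b + logit/(a) = 0.8 + 0.1651/1.8500 = 0.8892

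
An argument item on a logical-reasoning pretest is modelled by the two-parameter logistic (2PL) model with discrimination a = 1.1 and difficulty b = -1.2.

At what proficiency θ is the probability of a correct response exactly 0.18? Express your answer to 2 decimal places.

P(θ) = 1 / (1 + exp(−a(θ − b)))
logit = ln(0.1800/0.8200) = -1.5163
θ = b + logit/(a) = -1.2 + (-1.5163)/1.1000 = -2.5785

-2.58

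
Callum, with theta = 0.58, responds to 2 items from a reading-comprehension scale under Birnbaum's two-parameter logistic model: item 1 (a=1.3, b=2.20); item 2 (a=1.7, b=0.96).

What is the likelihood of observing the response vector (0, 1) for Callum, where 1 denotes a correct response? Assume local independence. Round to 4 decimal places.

P(theta) = 1 / (1 + exp(−a(theta − b)))
P_1 = 1/(1+e^{2.1060}) = 0.1085
P_2 = 1/(1+e^{0.6460}) = 0.3439
L = (1−P_1) × P_2 = 0.8915 × 0.3439 = 0.30657

0.3066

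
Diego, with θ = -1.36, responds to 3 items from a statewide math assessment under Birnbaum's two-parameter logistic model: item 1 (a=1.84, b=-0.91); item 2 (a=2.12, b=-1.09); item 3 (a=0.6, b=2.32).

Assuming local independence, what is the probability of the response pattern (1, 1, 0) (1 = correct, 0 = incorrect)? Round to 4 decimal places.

P(θ) = 1 / (1 + exp(−a(θ − b)))
P_1 = 1/(1+e^{0.8280}) = 0.3041
P_2 = 1/(1+e^{0.5724}) = 0.3607
P_3 = 1/(1+e^{2.2080}) = 0.0990
L = P_1 × P_2 × (1−P_3) = 0.3041 × 0.3607 × 0.9010 = 0.09881

0.0988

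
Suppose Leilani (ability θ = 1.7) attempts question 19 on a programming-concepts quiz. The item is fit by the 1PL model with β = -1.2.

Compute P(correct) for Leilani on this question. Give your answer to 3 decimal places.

P(θ) = 1 / (1 + exp(−(θ − β)))
Exponent: (1.7 − (-1.2)) = 2.9000
1/(1 + e^{-2.9000}) = 0.9478
P = 0.9478

0.948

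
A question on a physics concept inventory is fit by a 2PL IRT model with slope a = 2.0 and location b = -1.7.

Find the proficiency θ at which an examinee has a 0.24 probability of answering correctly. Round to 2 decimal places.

-2.28

P(θ) = 1 / (1 + exp(−a(θ − b)))
logit = ln(0.2400/0.7600) = -1.1527
θ = b + logit/(a) = -1.7 + (-1.1527)/2.0000 = -2.2763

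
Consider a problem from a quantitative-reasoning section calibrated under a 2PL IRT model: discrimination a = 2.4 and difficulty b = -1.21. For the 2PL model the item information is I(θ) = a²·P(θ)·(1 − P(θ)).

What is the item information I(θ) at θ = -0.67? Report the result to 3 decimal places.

P = 1/(1+e^{-1.2960}) = 0.7852
P(1−P) = 0.7852 × 0.2148 = 0.1687
I = a² × P(1−P) = 2.4² × 0.1687 = 0.97162

0.972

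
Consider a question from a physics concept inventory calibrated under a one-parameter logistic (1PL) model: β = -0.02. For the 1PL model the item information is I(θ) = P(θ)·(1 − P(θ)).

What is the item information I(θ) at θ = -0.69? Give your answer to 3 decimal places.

P = 1/(1+e^{0.6700}) = 0.3385
P(1−P) = 0.3385 × 0.6615 = 0.2239
I = P(1−P) = 0.22392

0.224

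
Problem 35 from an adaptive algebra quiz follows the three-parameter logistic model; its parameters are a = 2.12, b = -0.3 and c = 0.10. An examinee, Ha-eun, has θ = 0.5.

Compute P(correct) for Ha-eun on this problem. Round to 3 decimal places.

0.861

P(θ) = c + (1 − c) · 1 / (1 + exp(−a(θ − b)))
Exponent: 2.12 × (0.5 − (-0.3)) = 1.6960
1/(1 + e^{-1.6960}) = 0.8450
P = 0.10 + 0.90 × 0.8450 = 0.8605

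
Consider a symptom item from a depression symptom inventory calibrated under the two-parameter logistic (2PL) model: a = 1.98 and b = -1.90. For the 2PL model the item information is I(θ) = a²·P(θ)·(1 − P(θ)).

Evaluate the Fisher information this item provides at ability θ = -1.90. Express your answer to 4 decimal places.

0.9801

P = 1/(1+e^{0.0000}) = 0.5000
P(1−P) = 0.5000 × 0.5000 = 0.2500
I = a² × P(1−P) = 1.98² × 0.2500 = 0.98010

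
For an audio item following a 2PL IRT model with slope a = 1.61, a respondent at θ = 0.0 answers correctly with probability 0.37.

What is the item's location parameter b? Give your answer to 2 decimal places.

0.33

P(θ) = 1 / (1 + exp(−a(θ − b)))
logit(0.37) = ln(0.37/0.63) = -0.5322
b = θ − logit/(a) = 0.0 − (-0.5322)/1.6100 = 0.3306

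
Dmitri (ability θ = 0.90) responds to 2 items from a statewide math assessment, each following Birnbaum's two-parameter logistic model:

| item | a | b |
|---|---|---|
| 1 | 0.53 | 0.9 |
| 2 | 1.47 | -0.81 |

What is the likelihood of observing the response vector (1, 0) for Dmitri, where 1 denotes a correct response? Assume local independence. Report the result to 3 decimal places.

0.037

P(θ) = 1 / (1 + exp(−a(θ − b)))
P_1 = 1/(1+e^{0.0000}) = 0.5000
P_2 = 1/(1+e^{-2.5137}) = 0.9251
L = P_1 × (1−P_2) = 0.5000 × 0.0749 = 0.03745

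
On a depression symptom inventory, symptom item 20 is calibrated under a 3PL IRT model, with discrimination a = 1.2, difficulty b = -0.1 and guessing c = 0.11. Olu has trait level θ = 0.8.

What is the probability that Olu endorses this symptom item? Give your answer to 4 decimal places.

0.7744

P(θ) = c + (1 − c) · 1 / (1 + exp(−a(θ − b)))
Exponent: 1.2 × (0.8 − (-0.1)) = 1.0800
1/(1 + e^{-1.0800}) = 0.7465
P = 0.11 + 0.89 × 0.7465 = 0.7744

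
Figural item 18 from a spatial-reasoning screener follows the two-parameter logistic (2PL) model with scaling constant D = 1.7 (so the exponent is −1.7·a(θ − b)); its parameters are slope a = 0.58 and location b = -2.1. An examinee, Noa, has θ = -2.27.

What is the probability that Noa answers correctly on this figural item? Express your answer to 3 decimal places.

P(θ) = 1 / (1 + exp(−D·a(θ − b)))
Exponent: 1.7 × 0.58 × (-2.27 − (-2.1)) = -0.1676
1/(1 + e^{0.1676}) = 0.4582
P = 0.4582

0.458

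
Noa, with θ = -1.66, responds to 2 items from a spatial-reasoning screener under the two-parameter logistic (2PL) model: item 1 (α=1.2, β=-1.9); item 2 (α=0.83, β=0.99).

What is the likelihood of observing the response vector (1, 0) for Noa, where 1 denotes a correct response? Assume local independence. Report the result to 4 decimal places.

P(θ) = 1 / (1 + exp(−α(θ − β)))
P_1 = 1/(1+e^{-0.2880}) = 0.5715
P_2 = 1/(1+e^{2.1995}) = 0.0998
L = P_1 × (1−P_2) = 0.5715 × 0.9002 = 0.51447

0.5145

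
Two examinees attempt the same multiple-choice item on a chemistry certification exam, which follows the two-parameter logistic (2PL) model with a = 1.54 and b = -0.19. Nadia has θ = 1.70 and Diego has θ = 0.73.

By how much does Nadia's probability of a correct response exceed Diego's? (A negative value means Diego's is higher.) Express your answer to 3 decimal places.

P(θ) = 1 / (1 + exp(−a(θ − b)))
P(Nadia) = 0.9484  [exponent 2.9106]
P(Diego) = 0.8048  [exponent 1.4168]
Difference = 0.9484 − 0.8048 = 0.1435

0.144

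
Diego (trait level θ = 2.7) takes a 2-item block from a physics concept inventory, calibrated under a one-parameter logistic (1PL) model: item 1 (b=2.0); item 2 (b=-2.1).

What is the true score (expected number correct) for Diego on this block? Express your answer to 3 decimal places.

P(θ) = 1 / (1 + exp(−(θ − b)))
P_1 = 1/(1+e^{-0.7000}) = 0.6682
P_2 = 1/(1+e^{-4.8000}) = 0.9918
E[score] = 0.6682 + 0.9918 = 1.6600

1.660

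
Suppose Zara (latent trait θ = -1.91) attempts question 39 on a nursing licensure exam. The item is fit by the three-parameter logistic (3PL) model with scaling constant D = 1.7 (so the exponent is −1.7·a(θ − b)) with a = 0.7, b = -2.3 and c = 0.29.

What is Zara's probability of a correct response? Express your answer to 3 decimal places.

P(θ) = c + (1 − c) · 1 / (1 + exp(−D·a(θ − b)))
Exponent: 1.7 × 0.7 × (-1.91 − (-2.3)) = 0.4641
1/(1 + e^{-0.4641}) = 0.6140
P = 0.29 + 0.71 × 0.6140 = 0.7259

0.726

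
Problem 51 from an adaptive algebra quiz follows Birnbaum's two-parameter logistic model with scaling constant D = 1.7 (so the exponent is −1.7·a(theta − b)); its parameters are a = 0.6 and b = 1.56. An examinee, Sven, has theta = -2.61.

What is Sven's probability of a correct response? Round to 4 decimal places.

P(theta) = 1 / (1 + exp(−D·a(theta − b)))
Exponent: 1.7 × 0.6 × (-2.61 − 1.56) = -4.2534
1/(1 + e^{4.2534}) = 0.0140
P = 0.0140

0.0140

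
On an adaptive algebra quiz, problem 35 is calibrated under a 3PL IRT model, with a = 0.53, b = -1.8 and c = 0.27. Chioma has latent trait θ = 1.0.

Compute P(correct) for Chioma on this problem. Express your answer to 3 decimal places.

P(θ) = c + (1 − c) · 1 / (1 + exp(−a(θ − b)))
Exponent: 0.53 × (1.0 − (-1.8)) = 1.4840
1/(1 + e^{-1.4840}) = 0.8152
P = 0.27 + 0.73 × 0.8152 = 0.8651

0.865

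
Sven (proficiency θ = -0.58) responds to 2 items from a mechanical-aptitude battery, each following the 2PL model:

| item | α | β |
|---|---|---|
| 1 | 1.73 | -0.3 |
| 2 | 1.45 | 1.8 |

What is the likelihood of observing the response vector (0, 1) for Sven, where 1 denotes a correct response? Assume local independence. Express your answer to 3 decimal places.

P(θ) = 1 / (1 + exp(−α(θ − β)))
P_1 = 1/(1+e^{0.4844}) = 0.3812
P_2 = 1/(1+e^{3.4510}) = 0.0307
L = (1−P_1) × P_2 = 0.6188 × 0.0307 = 0.01902

0.019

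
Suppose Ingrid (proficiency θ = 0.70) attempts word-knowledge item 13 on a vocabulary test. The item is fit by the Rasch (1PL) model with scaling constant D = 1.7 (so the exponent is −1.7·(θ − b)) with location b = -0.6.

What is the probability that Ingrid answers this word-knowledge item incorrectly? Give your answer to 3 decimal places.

P(θ) = 1 / (1 + exp(−D·(θ − b)))
Exponent: 1.7 × (0.70 − (-0.6)) = 2.2100
1/(1 + e^{-2.2100}) = 0.9011
P = 0.9011
P(incorrect) = 1 − 0.9011 = 0.0989

0.099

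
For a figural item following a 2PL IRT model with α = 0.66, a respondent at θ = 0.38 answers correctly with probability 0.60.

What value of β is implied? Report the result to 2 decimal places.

-0.23

P(θ) = 1 / (1 + exp(−α(θ − β)))
logit(0.60) = ln(0.60/0.40) = 0.4055
β = θ − logit/(α) = 0.38 − 0.4055/0.6600 = -0.2343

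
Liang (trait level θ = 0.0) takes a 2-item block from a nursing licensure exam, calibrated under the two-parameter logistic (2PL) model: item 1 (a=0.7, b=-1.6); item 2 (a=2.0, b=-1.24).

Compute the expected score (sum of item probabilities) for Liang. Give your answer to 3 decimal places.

P(θ) = 1 / (1 + exp(−a(θ − b)))
P_1 = 1/(1+e^{-1.1200}) = 0.7540
P_2 = 1/(1+e^{-2.4800}) = 0.9227
E[score] = 0.7540 + 0.9227 = 1.6767

1.677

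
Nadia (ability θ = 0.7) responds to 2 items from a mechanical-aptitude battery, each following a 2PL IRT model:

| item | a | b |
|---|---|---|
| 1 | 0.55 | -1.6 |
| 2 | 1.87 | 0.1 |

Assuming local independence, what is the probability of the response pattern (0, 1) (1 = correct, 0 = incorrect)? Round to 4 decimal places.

0.1660

P(θ) = 1 / (1 + exp(−a(θ − b)))
P_1 = 1/(1+e^{-1.2650}) = 0.7799
P_2 = 1/(1+e^{-1.1220}) = 0.7544
L = (1−P_1) × P_2 = 0.2201 × 0.7544 = 0.16605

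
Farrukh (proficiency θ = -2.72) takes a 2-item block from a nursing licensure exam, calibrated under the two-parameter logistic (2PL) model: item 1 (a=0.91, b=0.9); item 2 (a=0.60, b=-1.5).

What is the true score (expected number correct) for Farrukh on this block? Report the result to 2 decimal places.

P(θ) = 1 / (1 + exp(−a(θ − b)))
P_1 = 1/(1+e^{3.2942}) = 0.0358
P_2 = 1/(1+e^{0.7320}) = 0.3248
E[score] = 0.0358 + 0.3248 = 0.3605

0.36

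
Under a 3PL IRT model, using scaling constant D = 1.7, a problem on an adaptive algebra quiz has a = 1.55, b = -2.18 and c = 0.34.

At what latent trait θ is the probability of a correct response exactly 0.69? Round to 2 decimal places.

-2.13

P(θ) = c + (1 − c) · 1 / (1 + exp(−D·a(θ − b)))
Remove guessing floor: (0.69 − 0.34)/(1 − 0.34) = 0.5303
logit = ln(0.5303/0.4697) = 0.1214
θ = b + logit/(1.7·a) = -2.18 + 0.1214/2.6350 = -2.1339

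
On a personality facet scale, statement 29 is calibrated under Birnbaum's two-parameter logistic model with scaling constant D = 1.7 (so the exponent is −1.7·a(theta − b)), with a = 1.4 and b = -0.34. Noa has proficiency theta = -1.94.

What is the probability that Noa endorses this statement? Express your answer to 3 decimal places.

P(theta) = 1 / (1 + exp(−D·a(theta − b)))
Exponent: 1.7 × 1.4 × (-1.94 − (-0.34)) = -3.8080
1/(1 + e^{3.8080}) = 0.0217
P = 0.0217

0.022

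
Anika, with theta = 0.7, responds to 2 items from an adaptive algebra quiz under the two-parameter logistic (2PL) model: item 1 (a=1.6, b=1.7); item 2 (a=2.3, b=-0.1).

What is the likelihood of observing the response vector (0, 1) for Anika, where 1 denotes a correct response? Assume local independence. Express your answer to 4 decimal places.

P(theta) = 1 / (1 + exp(−a(theta − b)))
P_1 = 1/(1+e^{1.6000}) = 0.1680
P_2 = 1/(1+e^{-1.8400}) = 0.8629
L = (1−P_1) × P_2 = 0.8320 × 0.8629 = 0.71799

0.7180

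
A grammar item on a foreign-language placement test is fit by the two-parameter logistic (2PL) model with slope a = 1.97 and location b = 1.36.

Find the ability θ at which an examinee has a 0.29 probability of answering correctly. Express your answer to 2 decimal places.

0.91

P(θ) = 1 / (1 + exp(−a(θ − b)))
logit = ln(0.2900/0.7100) = -0.8954
θ = b + logit/(a) = 1.36 + (-0.8954)/1.9700 = 0.9055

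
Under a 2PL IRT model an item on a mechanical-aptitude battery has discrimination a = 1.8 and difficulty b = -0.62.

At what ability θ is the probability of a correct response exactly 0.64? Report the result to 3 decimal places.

P(θ) = 1 / (1 + exp(−a(θ − b)))
logit = ln(0.6400/0.3600) = 0.5754
θ = b + logit/(a) = -0.62 + 0.5754/1.8000 = -0.3004

-0.300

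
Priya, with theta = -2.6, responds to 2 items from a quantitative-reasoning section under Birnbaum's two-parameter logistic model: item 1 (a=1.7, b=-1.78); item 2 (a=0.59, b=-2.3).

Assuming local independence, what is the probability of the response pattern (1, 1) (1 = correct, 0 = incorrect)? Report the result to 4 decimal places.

P(theta) = 1 / (1 + exp(−a(theta − b)))
P_1 = 1/(1+e^{1.3940}) = 0.1988
P_2 = 1/(1+e^{0.1770}) = 0.4559
L = P_1 × P_2 = 0.1988 × 0.4559 = 0.09061

0.0906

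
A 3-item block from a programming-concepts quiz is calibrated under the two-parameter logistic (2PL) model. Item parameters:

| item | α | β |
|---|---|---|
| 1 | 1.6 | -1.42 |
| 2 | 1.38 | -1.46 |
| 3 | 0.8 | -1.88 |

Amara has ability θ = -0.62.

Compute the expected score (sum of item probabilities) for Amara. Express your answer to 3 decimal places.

2.276

P(θ) = 1 / (1 + exp(−α(θ − β)))
P_1 = 1/(1+e^{-1.2800}) = 0.7824
P_2 = 1/(1+e^{-1.1592}) = 0.7612
P_3 = 1/(1+e^{-1.0080}) = 0.7326
E[score] = 0.7824 + 0.7612 + 0.7326 = 2.2763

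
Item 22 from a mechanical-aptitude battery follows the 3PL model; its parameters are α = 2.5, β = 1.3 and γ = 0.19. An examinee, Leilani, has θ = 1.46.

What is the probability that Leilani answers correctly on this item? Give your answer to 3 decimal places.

P(θ) = γ + (1 − γ) · 1 / (1 + exp(−α(θ − β)))
Exponent: 2.5 × (1.46 − 1.3) = 0.4000
1/(1 + e^{-0.4000}) = 0.5987
P = 0.19 + 0.81 × 0.5987 = 0.6749

0.675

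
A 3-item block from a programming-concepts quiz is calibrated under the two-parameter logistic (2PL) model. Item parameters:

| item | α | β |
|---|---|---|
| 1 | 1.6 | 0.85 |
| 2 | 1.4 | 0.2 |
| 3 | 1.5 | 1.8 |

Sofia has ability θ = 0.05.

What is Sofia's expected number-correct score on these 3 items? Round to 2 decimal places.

P(θ) = 1 / (1 + exp(−α(θ − β)))
P_1 = 1/(1+e^{1.2800}) = 0.2176
P_2 = 1/(1+e^{0.2100}) = 0.4477
P_3 = 1/(1+e^{2.6250}) = 0.0675
E[score] = 0.2176 + 0.4477 + 0.0675 = 0.7328

0.73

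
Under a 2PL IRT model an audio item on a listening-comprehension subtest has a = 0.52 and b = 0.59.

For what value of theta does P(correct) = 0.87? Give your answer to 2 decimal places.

4.25

P(theta) = 1 / (1 + exp(−a(theta − b)))
logit = ln(0.8700/0.1300) = 1.9010
theta = b + logit/(a) = 0.59 + 1.9010/0.5200 = 4.2457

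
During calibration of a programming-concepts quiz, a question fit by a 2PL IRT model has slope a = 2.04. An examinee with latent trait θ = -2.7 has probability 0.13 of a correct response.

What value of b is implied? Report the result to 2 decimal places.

P(θ) = 1 / (1 + exp(−a(θ − b)))
logit(0.13) = ln(0.13/0.87) = -1.9010
b = θ − logit/(a) = -2.7 − (-1.9010)/2.0400 = -1.7682

-1.77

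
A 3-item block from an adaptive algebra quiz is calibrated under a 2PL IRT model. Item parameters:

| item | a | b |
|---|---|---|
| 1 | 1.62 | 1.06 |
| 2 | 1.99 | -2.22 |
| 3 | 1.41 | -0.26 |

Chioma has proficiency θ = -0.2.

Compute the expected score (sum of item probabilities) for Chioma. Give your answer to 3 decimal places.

1.618

P(θ) = 1 / (1 + exp(−a(θ − b)))
P_1 = 1/(1+e^{2.0412}) = 0.1149
P_2 = 1/(1+e^{-4.0198}) = 0.9824
P_3 = 1/(1+e^{-0.0846}) = 0.5211
E[score] = 0.1149 + 0.9824 + 0.5211 = 1.6184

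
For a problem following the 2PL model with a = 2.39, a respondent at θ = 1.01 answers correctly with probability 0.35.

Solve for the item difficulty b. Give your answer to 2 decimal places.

1.27

P(θ) = 1 / (1 + exp(−a(θ − b)))
logit(0.35) = ln(0.35/0.65) = -0.6190
b = θ − logit/(a) = 1.01 − (-0.6190)/2.3900 = 1.2690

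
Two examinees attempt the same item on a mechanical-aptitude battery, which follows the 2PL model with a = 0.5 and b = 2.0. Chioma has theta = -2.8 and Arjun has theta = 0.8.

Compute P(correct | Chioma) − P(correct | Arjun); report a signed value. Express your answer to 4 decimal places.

P(theta) = 1 / (1 + exp(−a(theta − b)))
P(Chioma) = 0.0832  [exponent -2.4000]
P(Arjun) = 0.3543  [exponent -0.6000]
Difference = 0.0832 − 0.3543 = -0.2712

-0.2712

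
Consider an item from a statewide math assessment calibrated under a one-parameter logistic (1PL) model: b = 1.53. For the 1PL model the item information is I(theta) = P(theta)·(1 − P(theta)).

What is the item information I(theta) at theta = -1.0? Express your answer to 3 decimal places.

0.068

P = 1/(1+e^{2.5300}) = 0.0738
P(1−P) = 0.0738 × 0.9262 = 0.0683
I = P(1−P) = 0.06834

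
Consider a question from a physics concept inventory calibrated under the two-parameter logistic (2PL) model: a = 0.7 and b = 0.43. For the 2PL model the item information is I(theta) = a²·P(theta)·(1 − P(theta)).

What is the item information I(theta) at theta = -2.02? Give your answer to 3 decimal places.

0.063

P = 1/(1+e^{1.7150}) = 0.1525
P(1−P) = 0.1525 × 0.8475 = 0.1293
I = a² × P(1−P) = 0.7² × 0.1293 = 0.06333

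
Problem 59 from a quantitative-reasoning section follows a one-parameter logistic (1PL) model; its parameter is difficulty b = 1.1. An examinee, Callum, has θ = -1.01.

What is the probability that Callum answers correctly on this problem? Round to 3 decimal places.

0.108

P(θ) = 1 / (1 + exp(−(θ − b)))
Exponent: (-1.01 − 1.1) = -2.1100
1/(1 + e^{2.1100}) = 0.1081
P = 0.1081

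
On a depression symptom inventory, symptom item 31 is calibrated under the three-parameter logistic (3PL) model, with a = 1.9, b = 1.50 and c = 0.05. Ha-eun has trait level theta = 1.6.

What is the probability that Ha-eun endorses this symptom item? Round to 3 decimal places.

0.570

P(theta) = c + (1 − c) · 1 / (1 + exp(−a(theta − b)))
Exponent: 1.9 × (1.6 − 1.50) = 0.1900
1/(1 + e^{-0.1900}) = 0.5474
P = 0.05 + 0.95 × 0.5474 = 0.5700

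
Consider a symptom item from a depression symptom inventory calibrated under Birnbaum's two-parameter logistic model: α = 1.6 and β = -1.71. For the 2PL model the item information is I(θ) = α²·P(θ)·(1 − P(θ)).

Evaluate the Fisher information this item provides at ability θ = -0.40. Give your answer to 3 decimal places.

0.250

P = 1/(1+e^{-2.0960}) = 0.8905
P(1−P) = 0.8905 × 0.1095 = 0.0975
I = α² × P(1−P) = 1.6² × 0.0975 = 0.24960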